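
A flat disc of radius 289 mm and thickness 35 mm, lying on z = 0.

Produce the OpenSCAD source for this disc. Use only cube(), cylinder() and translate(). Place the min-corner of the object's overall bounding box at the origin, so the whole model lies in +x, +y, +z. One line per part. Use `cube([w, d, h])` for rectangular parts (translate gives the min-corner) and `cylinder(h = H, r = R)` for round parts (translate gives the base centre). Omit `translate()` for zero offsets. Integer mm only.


translate([289, 289, 0]) cylinder(h = 35, r = 289);


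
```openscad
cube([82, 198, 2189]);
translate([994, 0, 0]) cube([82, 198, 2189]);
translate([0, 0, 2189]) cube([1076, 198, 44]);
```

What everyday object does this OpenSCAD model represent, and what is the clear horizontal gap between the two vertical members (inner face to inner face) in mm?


A door frame. The clear opening width is 912 mm.

Two 2189 mm tall posts with a header on top — a door frame. The left jamb is 82 mm wide at x = 0; the right jamb starts at x = 994. The clear opening is 994 − 82 = 912 mm.


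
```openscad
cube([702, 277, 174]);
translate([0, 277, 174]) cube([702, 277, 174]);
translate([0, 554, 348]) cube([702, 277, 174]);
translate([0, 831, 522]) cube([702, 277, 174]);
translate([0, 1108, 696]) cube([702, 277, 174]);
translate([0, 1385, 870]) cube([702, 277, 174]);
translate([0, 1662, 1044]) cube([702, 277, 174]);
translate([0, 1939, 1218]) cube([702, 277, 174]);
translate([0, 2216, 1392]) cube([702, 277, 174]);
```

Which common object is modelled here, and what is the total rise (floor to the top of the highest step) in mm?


A staircase. The total rise is 1566 mm.

9 identical blocks, each offset up and back from the previous — a staircase. Each step is 174 mm tall and there are 9 of them, so the total rise is 9 × 174 = 1566 mm.


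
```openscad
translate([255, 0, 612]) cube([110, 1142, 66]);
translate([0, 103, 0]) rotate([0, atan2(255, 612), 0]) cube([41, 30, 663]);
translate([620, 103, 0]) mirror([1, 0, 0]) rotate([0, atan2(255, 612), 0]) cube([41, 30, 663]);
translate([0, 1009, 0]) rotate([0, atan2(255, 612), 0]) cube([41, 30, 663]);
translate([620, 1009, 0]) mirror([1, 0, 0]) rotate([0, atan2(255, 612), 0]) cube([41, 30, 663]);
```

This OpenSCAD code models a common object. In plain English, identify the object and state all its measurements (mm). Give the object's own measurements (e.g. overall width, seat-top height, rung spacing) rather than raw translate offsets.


A sawhorse. A 110×1142×66 mm beam (x, y, z) sits on two A-frame leg pairs. Each pair is two raked legs of 41×30 mm section (30 mm along y) splaying symmetrically in x. Each leg rises 612 mm vertically over 255 mm of horizontal reach and is 663 mm long along its own axis. Every leg's outer bottom edge rests on the floor and its outer top edge meets a bottom edge of the beam — the left legs (tilting toward +x) meet the beam's −x bottom edge, the right legs (their mirror images, tilting toward −x) meet its +x bottom edge — so the leg tops tuck under the beam, the beam's underside is 612 mm above the floor, and the feet are 620 mm apart outside-to-outside with the beam centred between them. The two leg pairs are set in 103 mm from either end of the beam.


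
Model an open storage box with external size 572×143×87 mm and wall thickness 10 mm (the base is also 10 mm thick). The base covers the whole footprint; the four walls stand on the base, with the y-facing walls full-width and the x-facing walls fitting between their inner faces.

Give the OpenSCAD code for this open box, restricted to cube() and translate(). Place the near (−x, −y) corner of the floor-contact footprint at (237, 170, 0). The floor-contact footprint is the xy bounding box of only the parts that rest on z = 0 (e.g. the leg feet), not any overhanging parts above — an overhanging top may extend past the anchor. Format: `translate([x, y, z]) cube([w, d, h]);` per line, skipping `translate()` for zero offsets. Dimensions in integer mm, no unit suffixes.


translate([237, 170, 0]) cube([572, 143, 10]);
translate([237, 170, 10]) cube([572, 10, 77]);
translate([237, 303, 10]) cube([572, 10, 77]);
translate([237, 180, 10]) cube([10, 123, 77]);
translate([799, 180, 10]) cube([10, 123, 77]);


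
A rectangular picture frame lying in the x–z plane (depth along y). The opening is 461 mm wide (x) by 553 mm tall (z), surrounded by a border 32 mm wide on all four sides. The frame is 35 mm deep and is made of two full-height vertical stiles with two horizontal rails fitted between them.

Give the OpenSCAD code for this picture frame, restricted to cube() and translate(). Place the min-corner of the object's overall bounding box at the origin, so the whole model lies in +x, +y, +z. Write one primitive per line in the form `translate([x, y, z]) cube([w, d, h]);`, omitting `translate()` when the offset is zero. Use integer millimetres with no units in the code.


cube([32, 35, 617]);
translate([493, 0, 0]) cube([32, 35, 617]);
translate([32, 0, 0]) cube([461, 35, 32]);
translate([32, 0, 585]) cube([461, 35, 32]);


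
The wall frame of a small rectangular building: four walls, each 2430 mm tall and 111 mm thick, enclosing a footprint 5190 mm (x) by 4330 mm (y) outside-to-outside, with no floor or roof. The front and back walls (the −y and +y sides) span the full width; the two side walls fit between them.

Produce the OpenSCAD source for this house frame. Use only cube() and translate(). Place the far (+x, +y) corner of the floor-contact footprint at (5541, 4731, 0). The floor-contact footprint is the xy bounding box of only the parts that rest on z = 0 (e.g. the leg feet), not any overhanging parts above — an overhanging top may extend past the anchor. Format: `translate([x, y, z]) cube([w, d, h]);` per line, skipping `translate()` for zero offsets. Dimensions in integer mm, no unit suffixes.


translate([351, 401, 0]) cube([5190, 111, 2430]);
translate([351, 4620, 0]) cube([5190, 111, 2430]);
translate([351, 512, 0]) cube([111, 4108, 2430]);
translate([5430, 512, 0]) cube([111, 4108, 2430]);


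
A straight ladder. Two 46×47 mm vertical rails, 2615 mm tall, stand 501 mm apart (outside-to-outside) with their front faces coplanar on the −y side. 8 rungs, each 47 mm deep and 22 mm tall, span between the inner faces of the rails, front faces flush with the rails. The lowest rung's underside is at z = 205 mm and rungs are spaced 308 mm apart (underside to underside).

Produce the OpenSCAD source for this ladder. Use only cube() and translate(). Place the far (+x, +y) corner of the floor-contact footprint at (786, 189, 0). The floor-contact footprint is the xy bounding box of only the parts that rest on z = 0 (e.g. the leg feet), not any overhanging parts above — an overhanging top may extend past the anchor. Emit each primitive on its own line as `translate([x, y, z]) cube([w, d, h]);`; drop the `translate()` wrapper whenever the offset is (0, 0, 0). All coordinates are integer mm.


translate([285, 142, 0]) cube([46, 47, 2615]);
translate([740, 142, 0]) cube([46, 47, 2615]);
translate([331, 142, 205]) cube([409, 47, 22]);
translate([331, 142, 513]) cube([409, 47, 22]);
translate([331, 142, 821]) cube([409, 47, 22]);
translate([331, 142, 1129]) cube([409, 47, 22]);
translate([331, 142, 1437]) cube([409, 47, 22]);
translate([331, 142, 1745]) cube([409, 47, 22]);
translate([331, 142, 2053]) cube([409, 47, 22]);
translate([331, 142, 2361]) cube([409, 47, 22]);


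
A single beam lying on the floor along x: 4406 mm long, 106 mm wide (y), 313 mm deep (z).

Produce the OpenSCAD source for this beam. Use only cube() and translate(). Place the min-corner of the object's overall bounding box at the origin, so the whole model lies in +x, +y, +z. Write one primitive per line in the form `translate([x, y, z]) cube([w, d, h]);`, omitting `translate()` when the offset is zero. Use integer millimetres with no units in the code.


cube([4406, 106, 313]);


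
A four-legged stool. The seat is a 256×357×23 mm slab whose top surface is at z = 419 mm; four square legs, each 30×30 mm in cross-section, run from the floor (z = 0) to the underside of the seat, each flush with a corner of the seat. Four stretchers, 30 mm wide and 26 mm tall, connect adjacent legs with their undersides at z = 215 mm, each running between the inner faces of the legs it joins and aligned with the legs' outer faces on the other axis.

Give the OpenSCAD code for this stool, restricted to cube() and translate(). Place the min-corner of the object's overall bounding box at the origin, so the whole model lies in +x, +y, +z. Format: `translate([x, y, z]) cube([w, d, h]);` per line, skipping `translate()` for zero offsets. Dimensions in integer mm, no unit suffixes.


// leg_h = 419 - 23 = 396
// stretcher span = 256 - 2*30 = 196
translate([0, 0, 396]) cube([256, 357, 23]);
cube([30, 30, 396]);
translate([226, 0, 0]) cube([30, 30, 396]);
translate([0, 327, 0]) cube([30, 30, 396]);
translate([226, 327, 0]) cube([30, 30, 396]);
translate([30, 0, 215]) cube([196, 30, 26]);
translate([30, 327, 215]) cube([196, 30, 26]);
translate([0, 30, 215]) cube([30, 297, 26]);
translate([226, 30, 215]) cube([30, 297, 26]);


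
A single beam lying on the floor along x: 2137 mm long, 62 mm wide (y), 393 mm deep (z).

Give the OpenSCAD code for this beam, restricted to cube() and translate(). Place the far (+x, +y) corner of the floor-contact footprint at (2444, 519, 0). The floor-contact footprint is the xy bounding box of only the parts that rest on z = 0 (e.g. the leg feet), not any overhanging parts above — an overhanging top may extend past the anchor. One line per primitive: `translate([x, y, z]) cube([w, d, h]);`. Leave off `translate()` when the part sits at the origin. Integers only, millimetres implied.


translate([307, 457, 0]) cube([2137, 62, 393]);


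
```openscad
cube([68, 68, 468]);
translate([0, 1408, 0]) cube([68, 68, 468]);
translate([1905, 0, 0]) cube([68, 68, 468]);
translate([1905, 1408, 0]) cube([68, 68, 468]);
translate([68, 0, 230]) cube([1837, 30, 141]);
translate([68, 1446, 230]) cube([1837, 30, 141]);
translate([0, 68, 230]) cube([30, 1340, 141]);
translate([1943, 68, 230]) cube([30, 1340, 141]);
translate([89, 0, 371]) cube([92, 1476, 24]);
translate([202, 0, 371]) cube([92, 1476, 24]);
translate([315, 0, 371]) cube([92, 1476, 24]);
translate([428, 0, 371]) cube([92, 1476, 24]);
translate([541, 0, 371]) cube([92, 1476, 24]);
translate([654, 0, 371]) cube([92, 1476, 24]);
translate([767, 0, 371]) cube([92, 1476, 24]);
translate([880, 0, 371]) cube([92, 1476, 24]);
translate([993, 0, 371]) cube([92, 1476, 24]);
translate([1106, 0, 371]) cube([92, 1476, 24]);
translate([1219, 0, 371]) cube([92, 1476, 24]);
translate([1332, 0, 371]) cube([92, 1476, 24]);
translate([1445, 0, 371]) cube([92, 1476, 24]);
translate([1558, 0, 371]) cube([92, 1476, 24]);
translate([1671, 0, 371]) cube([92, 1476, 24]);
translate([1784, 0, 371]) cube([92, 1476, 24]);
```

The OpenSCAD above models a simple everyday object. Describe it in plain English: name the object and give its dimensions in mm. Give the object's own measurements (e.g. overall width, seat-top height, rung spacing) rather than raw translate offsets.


A bed frame 1973 mm long (x) by 1476 mm wide (y). Four 68×68 mm corner posts, 468 mm tall, at the corners of the footprint. Four rails of 30 mm thickness and 141 mm height run between adjacent posts with their undersides at z = 230 mm, their outer faces flush with the outside of the frame (the two x-running rails run between the posts' inner faces; the two y-running rails run between the posts' inner faces). 16 slats, each 92 mm wide (x) and 24 mm thick, lie across the top of the two x-running rails, running the full 1476 mm width of the frame in y; along x they sit between the end posts with a 21 mm gap after the −x posts and between neighbouring slats, leaving 29 mm before the +x posts.


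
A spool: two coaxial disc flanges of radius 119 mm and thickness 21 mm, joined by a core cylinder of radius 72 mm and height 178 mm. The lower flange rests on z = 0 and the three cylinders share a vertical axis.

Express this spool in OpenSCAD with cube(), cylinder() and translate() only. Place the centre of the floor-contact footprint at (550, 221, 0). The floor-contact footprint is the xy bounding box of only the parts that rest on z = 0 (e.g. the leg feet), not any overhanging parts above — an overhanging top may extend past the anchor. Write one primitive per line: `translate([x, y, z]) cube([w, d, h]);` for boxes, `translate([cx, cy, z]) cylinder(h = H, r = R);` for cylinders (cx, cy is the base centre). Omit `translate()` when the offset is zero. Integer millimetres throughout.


translate([550, 221, 0]) cylinder(h = 21, r = 119);
translate([550, 221, 21]) cylinder(h = 178, r = 72);
translate([550, 221, 199]) cylinder(h = 21, r = 119);


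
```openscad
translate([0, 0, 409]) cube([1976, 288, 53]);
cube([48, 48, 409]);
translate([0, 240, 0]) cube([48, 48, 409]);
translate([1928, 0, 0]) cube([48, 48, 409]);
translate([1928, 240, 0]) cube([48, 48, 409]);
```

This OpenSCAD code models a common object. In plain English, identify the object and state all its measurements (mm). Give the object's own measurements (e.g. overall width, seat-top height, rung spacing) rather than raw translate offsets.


A bench: a 1976×288 mm seat slab, 53 mm thick, top at z = 462 mm, on four 48×48 mm square legs flush with the seat corners and standing on z = 0.


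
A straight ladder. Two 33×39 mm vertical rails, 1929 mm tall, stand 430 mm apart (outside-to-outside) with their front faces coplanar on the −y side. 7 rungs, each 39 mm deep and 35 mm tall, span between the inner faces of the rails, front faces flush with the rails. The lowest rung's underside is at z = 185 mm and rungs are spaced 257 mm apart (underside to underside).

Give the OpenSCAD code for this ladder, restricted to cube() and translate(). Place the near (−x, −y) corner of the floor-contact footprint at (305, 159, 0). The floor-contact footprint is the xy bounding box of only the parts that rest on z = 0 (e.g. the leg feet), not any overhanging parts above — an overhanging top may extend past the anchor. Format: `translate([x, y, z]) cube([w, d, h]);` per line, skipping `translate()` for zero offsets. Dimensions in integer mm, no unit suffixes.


translate([305, 159, 0]) cube([33, 39, 1929]);
translate([702, 159, 0]) cube([33, 39, 1929]);
translate([338, 159, 185]) cube([364, 39, 35]);
translate([338, 159, 442]) cube([364, 39, 35]);
translate([338, 159, 699]) cube([364, 39, 35]);
translate([338, 159, 956]) cube([364, 39, 35]);
translate([338, 159, 1213]) cube([364, 39, 35]);
translate([338, 159, 1470]) cube([364, 39, 35]);
translate([338, 159, 1727]) cube([364, 39, 35]);


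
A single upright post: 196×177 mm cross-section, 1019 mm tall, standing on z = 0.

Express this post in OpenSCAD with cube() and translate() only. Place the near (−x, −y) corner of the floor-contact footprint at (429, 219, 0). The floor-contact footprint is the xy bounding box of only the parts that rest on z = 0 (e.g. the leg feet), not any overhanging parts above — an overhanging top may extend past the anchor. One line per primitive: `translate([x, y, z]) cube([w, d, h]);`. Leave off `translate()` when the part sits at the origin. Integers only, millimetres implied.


translate([429, 219, 0]) cube([196, 177, 1019]);


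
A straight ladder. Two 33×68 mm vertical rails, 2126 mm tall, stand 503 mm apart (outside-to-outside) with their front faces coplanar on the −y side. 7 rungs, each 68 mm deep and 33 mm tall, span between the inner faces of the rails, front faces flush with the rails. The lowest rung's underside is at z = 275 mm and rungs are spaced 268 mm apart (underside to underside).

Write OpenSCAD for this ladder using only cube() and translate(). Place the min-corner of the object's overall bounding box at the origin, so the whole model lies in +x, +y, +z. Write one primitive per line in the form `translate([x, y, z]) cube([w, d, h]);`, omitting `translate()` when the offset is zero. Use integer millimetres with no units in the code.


cube([33, 68, 2126]);
translate([470, 0, 0]) cube([33, 68, 2126]);
translate([33, 0, 275]) cube([437, 68, 33]);
translate([33, 0, 543]) cube([437, 68, 33]);
translate([33, 0, 811]) cube([437, 68, 33]);
translate([33, 0, 1079]) cube([437, 68, 33]);
translate([33, 0, 1347]) cube([437, 68, 33]);
translate([33, 0, 1615]) cube([437, 68, 33]);
translate([33, 0, 1883]) cube([437, 68, 33]);


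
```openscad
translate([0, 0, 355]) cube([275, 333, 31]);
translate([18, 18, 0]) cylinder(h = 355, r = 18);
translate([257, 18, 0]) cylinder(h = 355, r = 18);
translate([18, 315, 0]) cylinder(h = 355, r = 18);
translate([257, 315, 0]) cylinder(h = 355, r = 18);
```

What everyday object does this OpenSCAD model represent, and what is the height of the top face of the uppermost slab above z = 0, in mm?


A stool. The seat height is 386 mm.

A 275×333×31 slab at z = 355 on four corner cylinders — a stool. The seat top is 355 + 31 = 386 mm.


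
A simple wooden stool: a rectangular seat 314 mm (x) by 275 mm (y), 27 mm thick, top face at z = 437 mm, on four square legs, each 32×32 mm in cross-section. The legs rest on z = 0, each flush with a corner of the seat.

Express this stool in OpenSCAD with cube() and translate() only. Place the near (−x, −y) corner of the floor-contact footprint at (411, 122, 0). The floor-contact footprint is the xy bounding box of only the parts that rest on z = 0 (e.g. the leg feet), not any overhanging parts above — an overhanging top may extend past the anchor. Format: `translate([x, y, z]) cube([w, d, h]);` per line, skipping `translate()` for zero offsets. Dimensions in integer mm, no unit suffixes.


translate([411, 122, 410]) cube([314, 275, 27]);
translate([411, 122, 0]) cube([32, 32, 410]);
translate([693, 122, 0]) cube([32, 32, 410]);
translate([411, 365, 0]) cube([32, 32, 410]);
translate([693, 365, 0]) cube([32, 32, 410]);


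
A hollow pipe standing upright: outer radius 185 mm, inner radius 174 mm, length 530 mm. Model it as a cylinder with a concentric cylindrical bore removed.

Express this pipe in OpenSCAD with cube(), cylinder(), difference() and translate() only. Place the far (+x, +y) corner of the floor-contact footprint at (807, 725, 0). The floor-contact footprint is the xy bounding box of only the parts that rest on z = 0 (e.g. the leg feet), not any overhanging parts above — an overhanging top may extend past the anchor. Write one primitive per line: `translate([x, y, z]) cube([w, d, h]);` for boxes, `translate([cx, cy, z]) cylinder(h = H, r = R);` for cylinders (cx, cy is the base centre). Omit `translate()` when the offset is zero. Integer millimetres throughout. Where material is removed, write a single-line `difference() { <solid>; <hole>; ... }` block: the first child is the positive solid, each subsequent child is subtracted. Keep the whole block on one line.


difference() { translate([622, 540, 0]) cylinder(h = 530, r = 185); translate([622, 540, 0]) cylinder(h = 530, r = 174); }


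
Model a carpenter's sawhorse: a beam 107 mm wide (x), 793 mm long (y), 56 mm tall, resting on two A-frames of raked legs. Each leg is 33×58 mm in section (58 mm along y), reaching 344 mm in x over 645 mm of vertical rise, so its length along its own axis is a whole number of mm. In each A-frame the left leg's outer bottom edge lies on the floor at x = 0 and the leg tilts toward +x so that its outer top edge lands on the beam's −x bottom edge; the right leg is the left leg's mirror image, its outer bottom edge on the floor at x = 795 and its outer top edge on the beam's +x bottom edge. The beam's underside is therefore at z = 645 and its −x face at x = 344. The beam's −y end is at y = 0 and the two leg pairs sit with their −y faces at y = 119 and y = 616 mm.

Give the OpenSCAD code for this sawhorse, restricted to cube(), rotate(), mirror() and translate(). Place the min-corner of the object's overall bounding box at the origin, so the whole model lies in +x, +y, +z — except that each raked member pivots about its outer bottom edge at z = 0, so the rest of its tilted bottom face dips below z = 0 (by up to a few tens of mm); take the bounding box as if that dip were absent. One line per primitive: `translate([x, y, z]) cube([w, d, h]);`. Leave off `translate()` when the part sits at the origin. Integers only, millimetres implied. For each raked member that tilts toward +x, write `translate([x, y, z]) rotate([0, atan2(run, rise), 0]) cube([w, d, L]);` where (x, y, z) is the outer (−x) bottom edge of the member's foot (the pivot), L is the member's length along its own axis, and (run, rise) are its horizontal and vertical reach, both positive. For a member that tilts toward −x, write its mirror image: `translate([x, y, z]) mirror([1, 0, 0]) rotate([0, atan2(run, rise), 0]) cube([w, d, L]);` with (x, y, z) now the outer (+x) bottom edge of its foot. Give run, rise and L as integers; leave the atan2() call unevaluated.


translate([344, 0, 645]) cube([107, 793, 56]);
translate([0, 119, 0]) rotate([0, atan2(344, 645), 0]) cube([33, 58, 731]);
translate([795, 119, 0]) mirror([1, 0, 0]) rotate([0, atan2(344, 645), 0]) cube([33, 58, 731]);
translate([0, 616, 0]) rotate([0, atan2(344, 645), 0]) cube([33, 58, 731]);
translate([795, 616, 0]) mirror([1, 0, 0]) rotate([0, atan2(344, 645), 0]) cube([33, 58, 731]);


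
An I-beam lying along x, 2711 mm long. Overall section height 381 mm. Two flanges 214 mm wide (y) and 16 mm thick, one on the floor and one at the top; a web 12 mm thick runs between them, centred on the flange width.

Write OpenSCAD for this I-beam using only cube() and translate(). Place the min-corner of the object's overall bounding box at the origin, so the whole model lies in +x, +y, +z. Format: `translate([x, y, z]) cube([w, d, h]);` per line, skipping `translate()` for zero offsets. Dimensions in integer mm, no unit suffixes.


cube([2711, 214, 16]);
translate([0, 101, 16]) cube([2711, 12, 349]);
translate([0, 0, 365]) cube([2711, 214, 16]);


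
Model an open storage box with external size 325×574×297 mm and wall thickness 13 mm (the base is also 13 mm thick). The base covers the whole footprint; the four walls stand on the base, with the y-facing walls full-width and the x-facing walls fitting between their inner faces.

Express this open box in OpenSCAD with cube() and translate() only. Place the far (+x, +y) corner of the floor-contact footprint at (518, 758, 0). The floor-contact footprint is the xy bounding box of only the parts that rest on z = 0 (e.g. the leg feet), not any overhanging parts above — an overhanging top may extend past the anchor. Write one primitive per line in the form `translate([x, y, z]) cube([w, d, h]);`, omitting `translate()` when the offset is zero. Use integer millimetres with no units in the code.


translate([193, 184, 0]) cube([325, 574, 13]);
translate([193, 184, 13]) cube([325, 13, 284]);
translate([193, 745, 13]) cube([325, 13, 284]);
translate([193, 197, 13]) cube([13, 548, 284]);
translate([505, 197, 13]) cube([13, 548, 284]);


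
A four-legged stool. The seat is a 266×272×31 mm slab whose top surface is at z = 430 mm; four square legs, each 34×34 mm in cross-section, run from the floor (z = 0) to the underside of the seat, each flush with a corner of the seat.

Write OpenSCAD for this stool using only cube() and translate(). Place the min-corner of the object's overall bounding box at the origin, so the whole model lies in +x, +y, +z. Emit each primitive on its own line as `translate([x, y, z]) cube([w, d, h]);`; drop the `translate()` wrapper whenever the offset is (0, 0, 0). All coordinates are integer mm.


translate([0, 0, 399]) cube([266, 272, 31]);
cube([34, 34, 399]);
translate([232, 0, 0]) cube([34, 34, 399]);
translate([0, 238, 0]) cube([34, 34, 399]);
translate([232, 238, 0]) cube([34, 34, 399]);


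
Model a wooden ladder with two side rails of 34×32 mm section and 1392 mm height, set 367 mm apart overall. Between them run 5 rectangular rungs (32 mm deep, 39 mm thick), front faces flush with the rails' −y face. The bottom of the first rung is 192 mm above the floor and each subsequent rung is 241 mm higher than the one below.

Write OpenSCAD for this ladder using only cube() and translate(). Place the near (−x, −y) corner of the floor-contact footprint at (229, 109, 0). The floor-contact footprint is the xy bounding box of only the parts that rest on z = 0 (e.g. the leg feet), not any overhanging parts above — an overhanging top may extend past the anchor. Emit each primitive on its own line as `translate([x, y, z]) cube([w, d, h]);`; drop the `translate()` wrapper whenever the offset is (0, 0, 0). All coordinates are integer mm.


translate([229, 109, 0]) cube([34, 32, 1392]);
translate([562, 109, 0]) cube([34, 32, 1392]);
translate([263, 109, 192]) cube([299, 32, 39]);
translate([263, 109, 433]) cube([299, 32, 39]);
translate([263, 109, 674]) cube([299, 32, 39]);
translate([263, 109, 915]) cube([299, 32, 39]);
translate([263, 109, 1156]) cube([299, 32, 39]);


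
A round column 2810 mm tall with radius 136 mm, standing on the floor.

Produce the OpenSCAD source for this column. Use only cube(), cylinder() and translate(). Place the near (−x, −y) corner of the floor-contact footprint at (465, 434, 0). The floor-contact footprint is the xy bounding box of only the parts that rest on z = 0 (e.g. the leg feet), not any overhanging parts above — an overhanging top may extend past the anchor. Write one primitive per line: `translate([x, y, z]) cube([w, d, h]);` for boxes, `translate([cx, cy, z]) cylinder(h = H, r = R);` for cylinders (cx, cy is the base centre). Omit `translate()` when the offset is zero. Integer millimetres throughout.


translate([601, 570, 0]) cylinder(h = 2810, r = 136);


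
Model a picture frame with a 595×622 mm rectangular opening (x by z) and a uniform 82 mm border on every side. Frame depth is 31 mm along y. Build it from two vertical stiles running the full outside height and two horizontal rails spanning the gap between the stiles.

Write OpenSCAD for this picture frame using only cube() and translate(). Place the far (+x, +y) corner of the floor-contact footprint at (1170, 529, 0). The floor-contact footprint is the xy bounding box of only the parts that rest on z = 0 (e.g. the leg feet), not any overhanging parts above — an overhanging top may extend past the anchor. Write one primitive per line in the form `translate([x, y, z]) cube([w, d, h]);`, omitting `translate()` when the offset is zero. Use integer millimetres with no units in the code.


translate([411, 498, 0]) cube([82, 31, 786]);
translate([1088, 498, 0]) cube([82, 31, 786]);
translate([493, 498, 0]) cube([595, 31, 82]);
translate([493, 498, 704]) cube([595, 31, 82]);


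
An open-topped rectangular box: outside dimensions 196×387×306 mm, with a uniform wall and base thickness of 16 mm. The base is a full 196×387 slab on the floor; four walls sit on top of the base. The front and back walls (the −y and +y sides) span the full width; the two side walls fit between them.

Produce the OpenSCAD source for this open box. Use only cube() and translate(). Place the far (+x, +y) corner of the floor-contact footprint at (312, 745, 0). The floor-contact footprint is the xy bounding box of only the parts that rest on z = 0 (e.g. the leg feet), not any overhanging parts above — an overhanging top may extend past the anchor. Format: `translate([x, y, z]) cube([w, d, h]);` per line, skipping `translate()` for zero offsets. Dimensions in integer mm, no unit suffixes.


translate([116, 358, 0]) cube([196, 387, 16]);
translate([116, 358, 16]) cube([196, 16, 290]);
translate([116, 729, 16]) cube([196, 16, 290]);
translate([116, 374, 16]) cube([16, 355, 290]);
translate([296, 374, 16]) cube([16, 355, 290]);


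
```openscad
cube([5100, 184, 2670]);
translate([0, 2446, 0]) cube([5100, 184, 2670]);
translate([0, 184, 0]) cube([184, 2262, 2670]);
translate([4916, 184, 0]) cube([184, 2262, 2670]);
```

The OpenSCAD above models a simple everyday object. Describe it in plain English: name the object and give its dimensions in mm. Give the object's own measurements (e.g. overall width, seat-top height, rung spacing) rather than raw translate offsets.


The wall frame of a small rectangular building: four walls, each 2670 mm tall and 184 mm thick, enclosing a footprint 5100 mm (x) by 2630 mm (y) outside-to-outside, with no floor or roof. The front and back walls (the −y and +y sides) span the full width; the two side walls fit between them.


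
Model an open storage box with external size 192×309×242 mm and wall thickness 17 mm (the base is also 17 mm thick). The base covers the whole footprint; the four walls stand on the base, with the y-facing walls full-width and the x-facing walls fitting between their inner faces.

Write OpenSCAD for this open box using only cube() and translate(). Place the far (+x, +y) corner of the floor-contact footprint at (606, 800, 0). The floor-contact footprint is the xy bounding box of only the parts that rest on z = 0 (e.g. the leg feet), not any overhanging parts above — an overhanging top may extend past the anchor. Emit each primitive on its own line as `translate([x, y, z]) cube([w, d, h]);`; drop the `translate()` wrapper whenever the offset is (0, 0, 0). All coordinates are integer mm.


translate([414, 491, 0]) cube([192, 309, 17]);
translate([414, 491, 17]) cube([192, 17, 225]);
translate([414, 783, 17]) cube([192, 17, 225]);
translate([414, 508, 17]) cube([17, 275, 225]);
translate([589, 508, 17]) cube([17, 275, 225]);


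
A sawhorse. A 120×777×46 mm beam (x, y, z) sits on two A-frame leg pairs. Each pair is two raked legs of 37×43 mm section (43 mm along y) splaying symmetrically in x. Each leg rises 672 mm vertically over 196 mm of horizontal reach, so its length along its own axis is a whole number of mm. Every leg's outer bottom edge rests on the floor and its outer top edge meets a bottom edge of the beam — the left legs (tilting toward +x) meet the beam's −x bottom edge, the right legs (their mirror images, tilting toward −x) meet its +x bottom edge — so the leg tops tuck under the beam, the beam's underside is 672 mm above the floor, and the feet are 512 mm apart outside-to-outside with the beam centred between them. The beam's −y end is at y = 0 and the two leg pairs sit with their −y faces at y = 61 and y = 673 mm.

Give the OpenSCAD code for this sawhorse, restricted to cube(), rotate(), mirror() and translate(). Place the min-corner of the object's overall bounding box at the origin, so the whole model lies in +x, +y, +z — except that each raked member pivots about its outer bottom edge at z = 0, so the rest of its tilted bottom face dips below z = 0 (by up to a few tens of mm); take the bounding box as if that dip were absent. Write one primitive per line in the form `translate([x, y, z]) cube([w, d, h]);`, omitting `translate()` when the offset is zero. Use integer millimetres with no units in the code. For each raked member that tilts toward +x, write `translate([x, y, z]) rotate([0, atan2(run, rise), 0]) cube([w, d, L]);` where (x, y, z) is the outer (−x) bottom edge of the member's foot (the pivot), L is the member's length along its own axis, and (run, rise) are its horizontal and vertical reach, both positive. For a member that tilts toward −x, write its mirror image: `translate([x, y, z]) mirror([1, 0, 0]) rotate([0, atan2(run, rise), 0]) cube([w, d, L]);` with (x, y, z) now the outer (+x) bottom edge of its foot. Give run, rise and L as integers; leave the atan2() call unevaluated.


// leg length = √(196² + 672²) = 700
// right-leg outer foot x = 2·196 + 120 = 512
// beam min-corner = (196, 0, 672)
translate([196, 0, 672]) cube([120, 777, 46]);
translate([0, 61, 0]) rotate([0, atan2(196, 672), 0]) cube([37, 43, 700]);
translate([512, 61, 0]) mirror([1, 0, 0]) rotate([0, atan2(196, 672), 0]) cube([37, 43, 700]);
translate([0, 673, 0]) rotate([0, atan2(196, 672), 0]) cube([37, 43, 700]);
translate([512, 673, 0]) mirror([1, 0, 0]) rotate([0, atan2(196, 672), 0]) cube([37, 43, 700]);


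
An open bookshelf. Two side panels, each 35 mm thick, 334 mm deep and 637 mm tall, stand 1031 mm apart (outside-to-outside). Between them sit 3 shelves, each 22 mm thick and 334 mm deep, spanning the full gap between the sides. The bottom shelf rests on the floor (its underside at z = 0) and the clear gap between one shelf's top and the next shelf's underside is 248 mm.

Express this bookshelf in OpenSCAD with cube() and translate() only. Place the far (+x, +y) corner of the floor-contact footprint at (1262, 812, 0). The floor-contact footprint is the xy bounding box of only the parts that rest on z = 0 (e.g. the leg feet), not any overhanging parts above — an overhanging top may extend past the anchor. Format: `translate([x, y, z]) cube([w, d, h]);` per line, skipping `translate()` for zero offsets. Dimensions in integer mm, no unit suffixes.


translate([231, 478, 0]) cube([35, 334, 637]);
translate([1227, 478, 0]) cube([35, 334, 637]);
translate([266, 478, 0]) cube([961, 334, 22]);
translate([266, 478, 270]) cube([961, 334, 22]);
translate([266, 478, 540]) cube([961, 334, 22]);


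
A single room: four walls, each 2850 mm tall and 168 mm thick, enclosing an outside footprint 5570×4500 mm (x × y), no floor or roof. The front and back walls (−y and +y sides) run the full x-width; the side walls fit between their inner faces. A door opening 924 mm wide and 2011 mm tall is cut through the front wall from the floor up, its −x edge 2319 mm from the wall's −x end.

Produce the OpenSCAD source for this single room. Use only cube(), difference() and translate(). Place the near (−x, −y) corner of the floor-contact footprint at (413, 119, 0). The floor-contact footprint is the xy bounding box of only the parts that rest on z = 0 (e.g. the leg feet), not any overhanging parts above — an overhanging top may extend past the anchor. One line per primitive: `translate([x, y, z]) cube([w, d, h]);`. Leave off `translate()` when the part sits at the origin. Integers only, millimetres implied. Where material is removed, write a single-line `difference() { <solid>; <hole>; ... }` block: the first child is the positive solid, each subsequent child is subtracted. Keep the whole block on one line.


difference() { translate([413, 119, 0]) cube([5570, 168, 2850]); translate([2732, 119, 0]) cube([924, 168, 2011]); }
translate([413, 4451, 0]) cube([5570, 168, 2850]);
translate([413, 287, 0]) cube([168, 4164, 2850]);
translate([5815, 287, 0]) cube([168, 4164, 2850]);


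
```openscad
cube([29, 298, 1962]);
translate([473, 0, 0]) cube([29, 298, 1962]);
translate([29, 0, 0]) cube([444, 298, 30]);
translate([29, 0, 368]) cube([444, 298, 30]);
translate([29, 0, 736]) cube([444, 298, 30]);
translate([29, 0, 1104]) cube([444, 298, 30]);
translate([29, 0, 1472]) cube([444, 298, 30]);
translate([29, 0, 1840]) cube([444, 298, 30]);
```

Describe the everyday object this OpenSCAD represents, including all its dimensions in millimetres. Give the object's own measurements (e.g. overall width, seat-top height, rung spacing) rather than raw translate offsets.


An open bookshelf. Two side panels, each 29 mm thick, 298 mm deep and 1962 mm tall, stand 502 mm apart (outside-to-outside). Between them sit 6 shelves, each 30 mm thick and 298 mm deep, spanning the full gap between the sides. The bottom shelf rests on the floor (its underside at z = 0) and the clear gap between one shelf's top and the next shelf's underside is 338 mm.


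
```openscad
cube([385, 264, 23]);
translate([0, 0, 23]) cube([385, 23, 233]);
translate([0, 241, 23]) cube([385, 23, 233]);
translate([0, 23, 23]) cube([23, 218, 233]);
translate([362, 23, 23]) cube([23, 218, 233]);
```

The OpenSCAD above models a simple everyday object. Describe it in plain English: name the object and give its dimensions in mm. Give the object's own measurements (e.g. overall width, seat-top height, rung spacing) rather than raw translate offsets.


An open-topped rectangular box: outside dimensions 385×264×256 mm, with a uniform wall and base thickness of 23 mm. The base is a full 385×264 slab on the floor; four walls sit on top of the base. The front and back walls (the −y and +y sides) span the full width; the two side walls fit between them.


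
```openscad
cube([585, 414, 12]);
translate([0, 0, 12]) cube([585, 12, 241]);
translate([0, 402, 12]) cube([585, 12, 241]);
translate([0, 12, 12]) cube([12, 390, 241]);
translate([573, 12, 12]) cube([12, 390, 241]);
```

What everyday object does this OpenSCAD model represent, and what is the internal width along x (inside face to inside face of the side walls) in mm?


An open box. The internal width is 561 mm.

A 585×414 base slab with four walls standing on it — an open box. The base is 585 mm wide and the walls are 12 mm thick, so the internal width is 585 − 2 × 12 = 561 mm.


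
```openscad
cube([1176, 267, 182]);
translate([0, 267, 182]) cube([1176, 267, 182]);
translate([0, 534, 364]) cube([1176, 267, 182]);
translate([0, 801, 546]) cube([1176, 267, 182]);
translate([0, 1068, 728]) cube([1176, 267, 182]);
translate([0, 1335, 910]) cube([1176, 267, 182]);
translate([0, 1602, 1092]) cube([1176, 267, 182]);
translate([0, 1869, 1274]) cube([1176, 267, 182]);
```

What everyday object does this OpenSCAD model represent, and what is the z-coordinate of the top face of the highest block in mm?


A staircase. The total rise is 1456 mm.

8 identical blocks, each offset up and back from the previous — a staircase. Each step is 182 mm tall and there are 8 of them, so the total rise is 8 × 182 = 1456 mm.


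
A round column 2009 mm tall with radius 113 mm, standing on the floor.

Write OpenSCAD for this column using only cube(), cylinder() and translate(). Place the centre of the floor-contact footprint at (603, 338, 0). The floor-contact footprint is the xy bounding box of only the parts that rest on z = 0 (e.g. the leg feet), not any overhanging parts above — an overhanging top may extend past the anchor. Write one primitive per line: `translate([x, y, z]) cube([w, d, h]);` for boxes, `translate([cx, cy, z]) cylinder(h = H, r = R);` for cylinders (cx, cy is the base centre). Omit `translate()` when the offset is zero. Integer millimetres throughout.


translate([603, 338, 0]) cylinder(h = 2009, r = 113);


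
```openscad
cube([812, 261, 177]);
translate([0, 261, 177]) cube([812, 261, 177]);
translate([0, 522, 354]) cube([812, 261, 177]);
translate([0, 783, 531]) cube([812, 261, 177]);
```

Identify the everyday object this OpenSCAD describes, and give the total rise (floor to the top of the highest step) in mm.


A staircase. The total rise is 708 mm.

4 identical blocks, each offset up and back from the previous — a staircase. Each step is 177 mm tall and there are 4 of them, so the total rise is 4 × 177 = 708 mm.


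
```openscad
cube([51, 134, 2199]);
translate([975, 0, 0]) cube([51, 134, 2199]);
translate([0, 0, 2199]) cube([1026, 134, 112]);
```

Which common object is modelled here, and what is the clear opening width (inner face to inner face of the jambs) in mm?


A door frame. The clear opening width is 924 mm.

Two 2199 mm tall posts with a header on top — a door frame. The left jamb is 51 mm wide at x = 0; the right jamb starts at x = 975. The clear opening is 975 − 51 = 924 mm.


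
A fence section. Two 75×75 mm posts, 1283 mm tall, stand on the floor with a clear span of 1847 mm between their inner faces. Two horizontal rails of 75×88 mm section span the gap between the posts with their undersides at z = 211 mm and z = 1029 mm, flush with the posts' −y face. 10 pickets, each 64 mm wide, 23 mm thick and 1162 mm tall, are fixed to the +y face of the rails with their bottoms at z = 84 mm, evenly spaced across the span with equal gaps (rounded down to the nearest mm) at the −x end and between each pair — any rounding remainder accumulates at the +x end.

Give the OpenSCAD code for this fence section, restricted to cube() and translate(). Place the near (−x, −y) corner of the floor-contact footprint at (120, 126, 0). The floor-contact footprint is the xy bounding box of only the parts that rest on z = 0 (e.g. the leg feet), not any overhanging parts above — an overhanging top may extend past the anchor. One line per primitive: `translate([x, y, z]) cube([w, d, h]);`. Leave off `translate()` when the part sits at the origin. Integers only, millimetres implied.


translate([120, 126, 0]) cube([75, 75, 1283]);
translate([2042, 126, 0]) cube([75, 75, 1283]);
translate([195, 126, 211]) cube([1847, 75, 88]);
translate([195, 126, 1029]) cube([1847, 75, 88]);
translate([304, 201, 84]) cube([64, 23, 1162]);
translate([477, 201, 84]) cube([64, 23, 1162]);
translate([650, 201, 84]) cube([64, 23, 1162]);
translate([823, 201, 84]) cube([64, 23, 1162]);
translate([996, 201, 84]) cube([64, 23, 1162]);
translate([1169, 201, 84]) cube([64, 23, 1162]);
translate([1342, 201, 84]) cube([64, 23, 1162]);
translate([1515, 201, 84]) cube([64, 23, 1162]);
translate([1688, 201, 84]) cube([64, 23, 1162]);
translate([1861, 201, 84]) cube([64, 23, 1162]);
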